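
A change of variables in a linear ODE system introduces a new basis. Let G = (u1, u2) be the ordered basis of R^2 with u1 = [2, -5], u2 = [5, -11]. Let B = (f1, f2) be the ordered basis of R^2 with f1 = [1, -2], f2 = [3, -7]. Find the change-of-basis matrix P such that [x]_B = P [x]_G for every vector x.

[[-1, 2], [1, 1]]

Take x = uj: its G-coordinates are the j-th standard unit vector, so P e_j — column j of P — equals [uj]_B.
u1 = -f1 + f2, giving column 1 = [-1, 1]; repeating for each j gives P = [[-1, 2], [1, 1]].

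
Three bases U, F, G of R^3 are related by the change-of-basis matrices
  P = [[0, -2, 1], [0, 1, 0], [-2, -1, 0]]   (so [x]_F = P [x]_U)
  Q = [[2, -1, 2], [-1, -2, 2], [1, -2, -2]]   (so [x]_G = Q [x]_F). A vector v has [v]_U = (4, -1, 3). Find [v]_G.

Apply P to get F-coordinates (5, -1, -7), then Q to get G-coordinates.
The result is [v]_G = (-3, -17, 21).

(-3, -17, 21)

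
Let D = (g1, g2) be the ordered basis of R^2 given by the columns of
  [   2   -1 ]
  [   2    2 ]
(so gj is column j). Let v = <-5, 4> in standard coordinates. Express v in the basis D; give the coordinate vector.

<-1, 3>

[v]_D is the unique c with M c = v, where M has columns g1, g2.
System: 2c_1 - c_2 = -5, 2c_1 + 2c_2 = 4; solving gives c_1 = -1, c_2 = 3.
Check: -g1 + 3g2 = <-5, 4>.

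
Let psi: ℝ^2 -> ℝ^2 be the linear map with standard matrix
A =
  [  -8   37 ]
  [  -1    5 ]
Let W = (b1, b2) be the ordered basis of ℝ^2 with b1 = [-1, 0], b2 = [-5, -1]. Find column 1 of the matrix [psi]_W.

[-3, -1]

Compute psi(b1) = A b1 = [8, 1] in standard coordinates.
Then write this in W-coordinates: solve for y in y_1 b1 + y_2 b2 = [8, 1].
This gives y = [-3, -1], which is column 1 of [psi]_W.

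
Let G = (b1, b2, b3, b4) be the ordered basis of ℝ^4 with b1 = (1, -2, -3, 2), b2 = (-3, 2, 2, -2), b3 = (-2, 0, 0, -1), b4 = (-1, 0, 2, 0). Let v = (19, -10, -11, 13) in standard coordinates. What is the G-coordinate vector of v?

(1, -4, -3, 0)

Write v = c_1 b1 + ... + c_4 b4 and solve for the c_i.
Row-reducing the augmented matrix [M | v] gives c = (1, -4, -3, 0).
Check: b1 - 4b2 - 3b3 + 0·b4 = (19, -10, -11, 13).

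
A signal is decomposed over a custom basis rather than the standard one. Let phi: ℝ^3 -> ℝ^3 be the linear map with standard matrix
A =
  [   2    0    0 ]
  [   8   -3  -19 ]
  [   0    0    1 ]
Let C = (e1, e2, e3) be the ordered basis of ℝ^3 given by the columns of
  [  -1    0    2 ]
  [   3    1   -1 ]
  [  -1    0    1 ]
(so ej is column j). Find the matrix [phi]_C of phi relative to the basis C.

With P the matrix whose columns are e1, ..., e3, [phi]_C = P^(-1) A P.
Column by column: phi(e1) = A e1 = <-2, 2, -1>; its C-coordinates <0, 1, -1> give column 1.
Continuing for each basis vector yields [phi]_C = [[0, 0, 2], [1, -3, -3], [-1, 0, 3]].

[[0, 0, 2], [1, -3, -3], [-1, 0, 3]]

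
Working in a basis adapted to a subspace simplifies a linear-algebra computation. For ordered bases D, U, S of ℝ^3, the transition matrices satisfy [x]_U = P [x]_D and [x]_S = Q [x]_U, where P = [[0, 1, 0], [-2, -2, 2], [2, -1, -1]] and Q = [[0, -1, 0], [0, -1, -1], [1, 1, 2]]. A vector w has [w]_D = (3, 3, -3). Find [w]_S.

First [w]_U = P [w]_D = (3, -18, 6).
Then [w]_S = Q [w]_U = (18, 12, -3).

(18, 12, -3)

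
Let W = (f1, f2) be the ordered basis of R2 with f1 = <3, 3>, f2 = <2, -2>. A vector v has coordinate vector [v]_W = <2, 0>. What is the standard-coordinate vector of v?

<6, 6>

The coordinates say v = 2f1 + 0·f2; adding the scaled basis vectors gives <6, 6>.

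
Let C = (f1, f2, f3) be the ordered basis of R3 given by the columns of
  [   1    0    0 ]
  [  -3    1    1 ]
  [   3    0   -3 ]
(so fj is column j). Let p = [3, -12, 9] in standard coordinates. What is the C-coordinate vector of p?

We seek scalars with c_1 f1 + ... + c_3 f3 = p; equivalently solve M c = p where the columns of M are f1, ..., f3.
Row-reducing the augmented matrix [M | p] gives c = (3, -3, 0).
Check: 3f1 - 3f2 + 0·f3 = [3, -12, 9].

[3, -3, 0]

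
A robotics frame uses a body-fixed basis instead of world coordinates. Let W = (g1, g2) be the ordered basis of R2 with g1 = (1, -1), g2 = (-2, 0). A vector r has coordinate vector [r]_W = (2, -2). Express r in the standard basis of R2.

By definition r = 2g1 - 2g2.
Summing componentwise gives (6, -2).

(6, -2)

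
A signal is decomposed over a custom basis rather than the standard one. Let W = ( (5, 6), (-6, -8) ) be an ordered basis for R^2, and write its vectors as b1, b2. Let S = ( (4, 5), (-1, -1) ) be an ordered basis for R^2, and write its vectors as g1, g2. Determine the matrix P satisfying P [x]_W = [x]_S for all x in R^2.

[[1, -2], [-1, -2]]

Take x = bj: its W-coordinates are the j-th standard unit vector, so P e_j — column j of P — equals [bj]_S.
b1 = g1 - g2, giving column 1 = (1, -1); repeating for each j gives P = [[1, -2], [-1, -2]].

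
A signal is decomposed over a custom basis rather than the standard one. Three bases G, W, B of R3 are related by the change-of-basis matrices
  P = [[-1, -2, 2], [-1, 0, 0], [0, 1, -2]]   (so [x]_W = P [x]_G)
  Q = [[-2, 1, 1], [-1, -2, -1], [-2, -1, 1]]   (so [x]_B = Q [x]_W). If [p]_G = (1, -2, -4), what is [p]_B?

First [p]_W = P [p]_G = (-5, -1, 6).
Then [p]_B = Q [p]_W = (15, 1, 17).

(15, 1, 17)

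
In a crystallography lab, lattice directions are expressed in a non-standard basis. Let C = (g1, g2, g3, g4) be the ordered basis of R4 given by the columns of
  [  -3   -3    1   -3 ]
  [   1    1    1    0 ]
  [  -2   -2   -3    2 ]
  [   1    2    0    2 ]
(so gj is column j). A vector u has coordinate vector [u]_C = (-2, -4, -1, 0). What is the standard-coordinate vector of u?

u = M [u]_C, where M has columns g1, ..., g4.
Carrying out the matrix-vector product, u = (17, -7, 15, -10).

(17, -7, 15, -10)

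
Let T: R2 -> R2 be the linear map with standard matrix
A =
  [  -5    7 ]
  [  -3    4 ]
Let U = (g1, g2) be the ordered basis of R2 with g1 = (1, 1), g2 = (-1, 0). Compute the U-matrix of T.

[[1, 3], [-1, -2]]

With P the matrix whose columns are g1, g2, [T]_U = P^(-1) A P.
Column by column: T(g1) = A g1 = (2, 1); its U-coordinates (1, -1) give column 1.
Continuing for each basis vector yields [T]_U = [[1, 3], [-1, -2]].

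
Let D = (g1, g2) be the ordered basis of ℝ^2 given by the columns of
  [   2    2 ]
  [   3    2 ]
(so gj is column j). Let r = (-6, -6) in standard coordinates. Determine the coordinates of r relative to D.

Write r = c_1 g1 + c_2 g2 and solve for the c_i.
System: 2c_1 + 2c_2 = -6, 3c_1 + 2c_2 = -6; solving gives c_1 = 0, c_2 = -3.
Check: 0·g1 - 3g2 = (-6, -6).

(0, -3)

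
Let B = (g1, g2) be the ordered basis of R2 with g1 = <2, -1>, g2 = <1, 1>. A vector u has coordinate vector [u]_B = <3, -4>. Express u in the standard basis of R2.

<2, -7>

u = M [u]_B, where M has columns g1, g2.
Carrying out the matrix-vector product, u = <2, -7>.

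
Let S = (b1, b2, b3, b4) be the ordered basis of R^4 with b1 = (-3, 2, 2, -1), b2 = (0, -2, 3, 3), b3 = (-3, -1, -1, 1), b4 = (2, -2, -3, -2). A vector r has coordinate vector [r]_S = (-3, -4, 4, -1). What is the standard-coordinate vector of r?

(-5, 0, -19, -3)

By definition r = -3b1 - 4b2 + 4b3 - b4.
Summing componentwise gives (-5, 0, -19, -3).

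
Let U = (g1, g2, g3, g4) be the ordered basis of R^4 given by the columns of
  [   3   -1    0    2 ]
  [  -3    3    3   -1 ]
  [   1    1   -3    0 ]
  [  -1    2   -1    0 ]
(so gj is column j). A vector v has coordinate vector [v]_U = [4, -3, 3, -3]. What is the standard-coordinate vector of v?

[9, -9, -8, -13]

By definition v = 4g1 - 3g2 + 3g3 - 3g4.
Summing componentwise gives [9, -9, -8, -13].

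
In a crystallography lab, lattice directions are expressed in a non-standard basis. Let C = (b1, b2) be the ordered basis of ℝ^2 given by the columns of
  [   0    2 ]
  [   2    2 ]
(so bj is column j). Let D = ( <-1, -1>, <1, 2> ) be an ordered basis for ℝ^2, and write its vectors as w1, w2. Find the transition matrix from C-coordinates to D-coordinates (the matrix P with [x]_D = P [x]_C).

[[2, -2], [2, 0]]

Column j of P is [bj]_D, since P maps C-coordinates to D-coordinates.
Expressing b1 in D: b1 = 2w1 + 2w2, so column 1 of P is <2, 2>.
Doing the same for each bj gives P = [[2, -2], [2, 0]].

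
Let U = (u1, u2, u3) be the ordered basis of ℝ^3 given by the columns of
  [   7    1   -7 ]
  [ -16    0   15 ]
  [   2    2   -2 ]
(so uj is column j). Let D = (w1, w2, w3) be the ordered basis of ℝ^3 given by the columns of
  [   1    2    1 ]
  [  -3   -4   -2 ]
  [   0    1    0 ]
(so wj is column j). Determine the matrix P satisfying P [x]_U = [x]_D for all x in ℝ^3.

Column j of P is [uj]_D, since P maps U-coordinates to D-coordinates.
Expressing u1 in D: u1 = 2w1 + 2w2 + w3, so column 1 of P is [2, 2, 1].
Doing the same for each uj gives P = [[2, -2, -1], [2, 2, -2], [1, -1, -2]].

[[2, -2, -1], [2, 2, -2], [1, -1, -2]]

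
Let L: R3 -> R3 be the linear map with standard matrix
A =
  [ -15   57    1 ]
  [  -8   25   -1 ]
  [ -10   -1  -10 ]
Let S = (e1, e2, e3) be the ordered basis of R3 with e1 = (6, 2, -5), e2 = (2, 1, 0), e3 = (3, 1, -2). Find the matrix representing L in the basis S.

With P the matrix whose columns are e1, ..., e3, [L]_S = P^(-1) A P.
Column by column: L(e1) = A e1 = (19, 7, -12); its S-coordinates (2, 2, 1) give column 1.
Continuing for each basis vector yields [L]_S = [[2, 3, 3], [2, 0, -1], [1, 3, -2]].

[[2, 3, 3], [2, 0, -1], [1, 3, -2]]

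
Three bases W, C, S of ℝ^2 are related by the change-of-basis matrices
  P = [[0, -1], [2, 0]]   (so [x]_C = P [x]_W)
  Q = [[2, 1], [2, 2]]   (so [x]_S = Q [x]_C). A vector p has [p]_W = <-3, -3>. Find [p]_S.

Composing the changes, [p]_S = Q P [p]_W.
Q P = [[2, -2], [4, -2]]; applying this to <-3, -3> gives <0, -6>.

<0, -6>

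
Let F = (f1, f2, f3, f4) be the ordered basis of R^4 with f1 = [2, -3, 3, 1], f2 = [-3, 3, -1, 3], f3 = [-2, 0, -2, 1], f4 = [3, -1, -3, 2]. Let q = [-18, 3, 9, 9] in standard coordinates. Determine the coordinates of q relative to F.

Write q = c_1 f1 + ... + c_4 f4 and solve for the c_i.
Gaussian elimination on [M | q] yields c = (3, 3, 3, -3).
Check: 3f1 + 3f2 + 3f3 - 3f4 = [-18, 3, 9, 9].

[3, 3, 3, -3]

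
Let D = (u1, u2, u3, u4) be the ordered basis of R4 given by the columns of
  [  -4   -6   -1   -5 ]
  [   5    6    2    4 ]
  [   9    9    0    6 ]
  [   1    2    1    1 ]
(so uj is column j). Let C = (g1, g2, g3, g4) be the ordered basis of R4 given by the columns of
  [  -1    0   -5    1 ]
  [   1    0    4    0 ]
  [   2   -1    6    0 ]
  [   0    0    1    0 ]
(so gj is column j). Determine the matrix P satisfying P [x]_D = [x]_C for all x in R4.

Let M have columns uj and N have columns gj. Then for every x, N [x]_C = x = M [x]_D, so P = N^(-1) M.
Since det N = 1, N^(-1) has integer entries; multiplying gives P = [[1, -2, -2, 0], [-1, -1, 2, 0], [1, 2, 1, 1], [2, 2, 2, 0]].

[[1, -2, -2, 0], [-1, -1, 2, 0], [1, 2, 1, 1], [2, 2, 2, 0]]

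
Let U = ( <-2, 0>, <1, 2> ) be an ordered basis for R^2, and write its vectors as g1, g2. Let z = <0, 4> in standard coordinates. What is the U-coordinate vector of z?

<1, 2>

[z]_U is the unique c with M c = z, where M has columns g1, g2.
System: -2c_1 + c_2 = 0, 0c_1 + 2c_2 = 4; solving gives c_1 = 1, c_2 = 2.
Check: g1 + 2g2 = <0, 4>.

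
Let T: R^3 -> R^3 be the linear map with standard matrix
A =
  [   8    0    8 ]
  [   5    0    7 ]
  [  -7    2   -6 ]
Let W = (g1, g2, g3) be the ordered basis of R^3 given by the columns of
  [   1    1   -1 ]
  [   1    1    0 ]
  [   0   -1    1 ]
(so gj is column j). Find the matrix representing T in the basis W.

[[3, 1, 1], [2, -3, 1], [-3, -2, 2]]

Let P have columns g1, ..., g3. Then [T]_W = P^(-1) A P.
Here det P = 1, so P^(-1) is integer; computing A P first and then P^(-1)(A P) gives [[3, 1, 1], [2, -3, 1], [-3, -2, 2]].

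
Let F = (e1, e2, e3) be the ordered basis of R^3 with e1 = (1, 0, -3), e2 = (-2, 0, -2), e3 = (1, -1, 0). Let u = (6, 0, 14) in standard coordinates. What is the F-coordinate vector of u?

(-2, -4, 0)

We seek scalars with c_1 e1 + ... + c_3 e3 = u; equivalently solve M c = u where the columns of M are e1, ..., e3.
Row-reducing the augmented matrix [M | u] gives c = (-2, -4, 0).
Check: -2e1 - 4e2 + 0·e3 = (6, 0, 14).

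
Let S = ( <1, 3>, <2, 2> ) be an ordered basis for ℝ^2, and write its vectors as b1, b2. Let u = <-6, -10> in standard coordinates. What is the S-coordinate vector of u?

<-2, -2>

[u]_S is the unique c with M c = u, where M has columns b1, b2.
System: c_1 + 2c_2 = -6, 3c_1 + 2c_2 = -10; solving gives c_1 = -2, c_2 = -2.
Check: -2b1 - 2b2 = <-6, -10>.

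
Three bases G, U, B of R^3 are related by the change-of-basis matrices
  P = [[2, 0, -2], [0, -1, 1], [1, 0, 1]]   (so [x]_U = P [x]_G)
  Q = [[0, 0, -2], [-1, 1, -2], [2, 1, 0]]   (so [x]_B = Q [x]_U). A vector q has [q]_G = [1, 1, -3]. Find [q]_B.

Composing the changes, [q]_B = Q P [q]_G.
Q P = [[-2, 0, -2], [-4, -1, 1], [4, -1, -3]]; applying this to [1, 1, -3] gives [4, -8, 12].

[4, -8, 12]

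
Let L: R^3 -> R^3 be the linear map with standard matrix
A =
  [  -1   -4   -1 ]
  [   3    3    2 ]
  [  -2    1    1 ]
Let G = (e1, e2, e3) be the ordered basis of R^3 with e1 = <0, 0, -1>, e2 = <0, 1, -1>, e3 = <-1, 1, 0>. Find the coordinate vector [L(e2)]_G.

Compute L(e2) = A e2 = <-3, 1, 0> in standard coordinates.
Then write this in G-coordinates: solve for y in y_1 e1 + ... + y_3 e3 = <-3, 1, 0>.
This gives y = <2, -2, 3>, which is column 2 of [L]_G.

<2, -2, 3>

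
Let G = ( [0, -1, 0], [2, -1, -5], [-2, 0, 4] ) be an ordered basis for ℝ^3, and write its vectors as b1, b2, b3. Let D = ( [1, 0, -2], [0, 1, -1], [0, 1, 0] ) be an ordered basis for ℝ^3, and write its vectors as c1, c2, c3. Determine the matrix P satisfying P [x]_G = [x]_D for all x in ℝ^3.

Take x = bj: its G-coordinates are the j-th standard unit vector, so P e_j — column j of P — equals [bj]_D.
b1 = 0·c1 + 0·c2 - c3, giving column 1 = [0, 0, -1]; repeating for each j gives P = [[0, 2, -2], [0, 1, 0], [-1, -2, 0]].

[[0, 2, -2], [0, 1, 0], [-1, -2, 0]]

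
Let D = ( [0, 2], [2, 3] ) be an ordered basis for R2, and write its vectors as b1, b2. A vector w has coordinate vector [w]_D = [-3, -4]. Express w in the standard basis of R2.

[-8, -18]

The coordinates say w = -3b1 - 4b2; adding the scaled basis vectors gives [-8, -18].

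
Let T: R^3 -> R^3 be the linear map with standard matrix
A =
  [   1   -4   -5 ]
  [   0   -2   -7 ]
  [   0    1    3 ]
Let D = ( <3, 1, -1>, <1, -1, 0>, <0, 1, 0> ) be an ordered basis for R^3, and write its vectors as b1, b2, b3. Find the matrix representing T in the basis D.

[[2, 1, -1], [-2, 2, -1], [1, 3, -2]]

Let P have columns b1, ..., b3. Then [T]_D = P^(-1) A P.
Here det P = -1, so P^(-1) is integer; computing A P first and then P^(-1)(A P) gives [[2, 1, -1], [-2, 2, -1], [1, 3, -2]].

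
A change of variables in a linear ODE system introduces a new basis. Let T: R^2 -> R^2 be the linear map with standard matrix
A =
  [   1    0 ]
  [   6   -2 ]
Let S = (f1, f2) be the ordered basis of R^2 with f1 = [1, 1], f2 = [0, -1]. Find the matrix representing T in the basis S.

The j-th column of [T]_S is [T(fj)]_S.
T(f1) = A f1 = [1, 4] = f1 - 3f2, so column 1 is [1, -3].
Repeating for f2 and assembling the columns gives [[1, 0], [-3, -2]].

[[1, 0], [-3, -2]]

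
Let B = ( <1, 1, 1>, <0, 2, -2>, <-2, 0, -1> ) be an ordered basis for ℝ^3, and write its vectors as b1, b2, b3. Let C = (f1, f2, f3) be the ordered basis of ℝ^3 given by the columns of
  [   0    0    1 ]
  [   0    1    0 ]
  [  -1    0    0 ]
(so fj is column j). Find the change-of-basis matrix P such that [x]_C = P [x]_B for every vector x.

Column j of P is [bj]_C, since P maps B-coordinates to C-coordinates.
Expressing b1 in C: b1 = -f1 + f2 + f3, so column 1 of P is <-1, 1, 1>.
Doing the same for each bj gives P = [[-1, 2, 1], [1, 2, 0], [1, 0, -2]].

[[-1, 2, 1], [1, 2, 0], [1, 0, -2]]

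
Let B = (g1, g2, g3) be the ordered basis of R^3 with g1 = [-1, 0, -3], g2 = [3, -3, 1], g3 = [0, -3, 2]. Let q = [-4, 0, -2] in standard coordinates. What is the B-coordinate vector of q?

[1, -1, 1]

We seek scalars with c_1 g1 + ... + c_3 g3 = q; equivalently solve M c = q where the columns of M are g1, ..., g3.
Row-reducing the augmented matrix [M | q] gives c = (1, -1, 1).
Check: g1 - g2 + g3 = [-4, 0, -2].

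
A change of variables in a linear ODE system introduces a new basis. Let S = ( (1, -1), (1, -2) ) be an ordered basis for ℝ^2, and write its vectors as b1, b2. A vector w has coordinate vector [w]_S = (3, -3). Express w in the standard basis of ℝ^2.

(0, 3)

By definition w = 3b1 - 3b2.
Summing componentwise gives (0, 3).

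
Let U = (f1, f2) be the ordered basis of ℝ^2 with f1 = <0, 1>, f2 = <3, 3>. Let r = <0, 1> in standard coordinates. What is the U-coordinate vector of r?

Write r = c_1 f1 + c_2 f2 and solve for the c_i.
System: 0c_1 + 3c_2 = 0, c_1 + 3c_2 = 1; solving gives c_1 = 1, c_2 = 0.
Check: f1 + 0·f2 = <0, 1>.

<1, 0>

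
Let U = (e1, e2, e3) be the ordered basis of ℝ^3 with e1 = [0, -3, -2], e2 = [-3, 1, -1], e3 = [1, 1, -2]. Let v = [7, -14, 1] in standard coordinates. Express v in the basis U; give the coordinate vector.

[3, -3, -2]

Write v = c_1 e1 + ... + c_3 e3 and solve for the c_i.
Row-reducing the augmented matrix [M | v] gives c = (3, -3, -2).
Check: 3e1 - 3e2 - 2e3 = [7, -14, 1].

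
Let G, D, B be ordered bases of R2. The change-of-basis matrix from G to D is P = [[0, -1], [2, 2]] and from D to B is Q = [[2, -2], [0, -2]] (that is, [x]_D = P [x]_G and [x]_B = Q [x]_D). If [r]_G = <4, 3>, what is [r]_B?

<-34, -28>

Apply P to get D-coordinates <-3, 14>, then Q to get B-coordinates.
The result is [r]_B = <-34, -28>.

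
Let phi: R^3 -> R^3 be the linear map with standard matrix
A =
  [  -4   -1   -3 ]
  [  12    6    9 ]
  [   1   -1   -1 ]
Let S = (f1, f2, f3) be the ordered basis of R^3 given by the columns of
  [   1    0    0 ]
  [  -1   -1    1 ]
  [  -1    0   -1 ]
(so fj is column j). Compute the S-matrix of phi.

With P the matrix whose columns are f1, ..., f3, [phi]_S = P^(-1) A P.
Column by column: phi(f1) = A f1 = (0, -3, 3); its S-coordinates (0, 0, -3) give column 1.
Continuing for each basis vector yields [phi]_S = [[0, 1, 2], [0, 3, -1], [-3, -2, -2]].

[[0, 1, 2], [0, 3, -1], [-3, -2, -2]]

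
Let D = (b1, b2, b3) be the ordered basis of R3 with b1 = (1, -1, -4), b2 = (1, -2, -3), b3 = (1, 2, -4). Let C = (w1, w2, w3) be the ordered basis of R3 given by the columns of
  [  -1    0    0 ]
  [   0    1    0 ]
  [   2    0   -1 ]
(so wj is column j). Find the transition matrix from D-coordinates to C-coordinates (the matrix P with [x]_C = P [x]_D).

[[-1, -1, -1], [-1, -2, 2], [2, 1, 2]]

Let M have columns bj and N have columns wj. Then for every x, N [x]_C = x = M [x]_D, so P = N^(-1) M.
Since det N = 1, N^(-1) has integer entries; multiplying gives P = [[-1, -1, -1], [-1, -2, 2], [2, 1, 2]].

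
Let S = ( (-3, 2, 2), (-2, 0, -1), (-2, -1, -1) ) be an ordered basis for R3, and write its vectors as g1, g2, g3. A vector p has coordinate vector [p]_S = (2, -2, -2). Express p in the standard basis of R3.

The coordinates say p = 2g1 - 2g2 - 2g3; adding the scaled basis vectors gives (2, 6, 8).

(2, 6, 8)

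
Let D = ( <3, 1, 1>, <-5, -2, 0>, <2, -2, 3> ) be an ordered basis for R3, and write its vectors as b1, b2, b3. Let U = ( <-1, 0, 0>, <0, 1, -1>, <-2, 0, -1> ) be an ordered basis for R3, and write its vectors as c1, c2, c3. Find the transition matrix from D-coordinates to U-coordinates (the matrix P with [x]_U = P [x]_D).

Let M have columns bj and N have columns cj. Then for every x, N [x]_U = x = M [x]_D, so P = N^(-1) M.
Since det N = 1, N^(-1) has integer entries; multiplying gives P = [[1, 1, 0], [1, -2, -2], [-2, 2, -1]].

[[1, 1, 0], [1, -2, -2], [-2, 2, -1]]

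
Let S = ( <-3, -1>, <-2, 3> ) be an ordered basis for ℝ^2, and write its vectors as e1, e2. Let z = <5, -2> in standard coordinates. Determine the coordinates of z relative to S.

We seek scalars with c_1 e1 + c_2 e2 = z; equivalently solve M c = z where the columns of M are e1, e2.
System: -3c_1 - 2c_2 = 5, -c_1 + 3c_2 = -2; solving gives c_1 = -1, c_2 = -1.
Check: -e1 - e2 = <5, -2>.

<-1, -1>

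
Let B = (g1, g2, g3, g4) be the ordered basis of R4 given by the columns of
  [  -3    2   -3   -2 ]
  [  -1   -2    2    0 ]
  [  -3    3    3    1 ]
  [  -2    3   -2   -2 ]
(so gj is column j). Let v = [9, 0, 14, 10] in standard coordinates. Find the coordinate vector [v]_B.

[v]_B is the unique c with M c = v, where M has columns g1, ..., g4.
Solving this 4x4 system gives c = (-2, 2, 1, -1).
Check: -2g1 + 2g2 + g3 - g4 = [9, 0, 14, 10].

[-2, 2, 1, -1]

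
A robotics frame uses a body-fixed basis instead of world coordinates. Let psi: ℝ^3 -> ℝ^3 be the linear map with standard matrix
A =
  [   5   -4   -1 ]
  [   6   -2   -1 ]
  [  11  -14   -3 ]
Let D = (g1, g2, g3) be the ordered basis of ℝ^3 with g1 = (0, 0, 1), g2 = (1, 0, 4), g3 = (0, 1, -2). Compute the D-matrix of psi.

The j-th column of [psi]_D is [psi(gj)]_D.
psi(g1) = A g1 = (-1, -1, -3) = -g1 - g2 - g3, so column 1 is (-1, -1, -1).
Repeating for g2, g3 and assembling the columns gives [[-1, -1, 0], [-1, 1, -2], [-1, 2, 0]].

[[-1, -1, 0], [-1, 1, -2], [-1, 2, 0]]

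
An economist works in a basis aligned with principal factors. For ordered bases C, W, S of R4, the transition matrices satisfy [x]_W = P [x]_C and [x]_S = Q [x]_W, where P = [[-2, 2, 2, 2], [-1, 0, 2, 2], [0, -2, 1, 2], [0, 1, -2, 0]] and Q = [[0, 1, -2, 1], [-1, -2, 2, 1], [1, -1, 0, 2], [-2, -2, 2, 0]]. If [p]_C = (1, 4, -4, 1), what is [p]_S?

(25, 6, 31, -6)

Apply P to get W-coordinates (0, -7, -10, 12), then Q to get S-coordinates.
The result is [p]_S = (25, 6, 31, -6).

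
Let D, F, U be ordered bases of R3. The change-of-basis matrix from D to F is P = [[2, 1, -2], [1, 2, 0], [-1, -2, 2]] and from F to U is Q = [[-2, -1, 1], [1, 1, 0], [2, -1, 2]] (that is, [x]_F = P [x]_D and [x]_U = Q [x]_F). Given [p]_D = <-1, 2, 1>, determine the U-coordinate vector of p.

<0, 1, -9>

Composing the changes, [p]_U = Q P [p]_D.
Q P = [[-6, -6, 6], [3, 3, -2], [1, -4, 0]]; applying this to <-1, 2, 1> gives <0, 1, -9>.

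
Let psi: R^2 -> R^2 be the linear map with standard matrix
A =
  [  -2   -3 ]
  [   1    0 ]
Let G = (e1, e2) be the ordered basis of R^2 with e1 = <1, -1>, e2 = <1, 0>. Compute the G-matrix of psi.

The j-th column of [psi]_G is [psi(ej)]_G.
psi(e1) = A e1 = <1, 1> = -e1 + 2e2, so column 1 is <-1, 2>.
Repeating for e2 and assembling the columns gives [[-1, -1], [2, -1]].

[[-1, -1], [2, -1]]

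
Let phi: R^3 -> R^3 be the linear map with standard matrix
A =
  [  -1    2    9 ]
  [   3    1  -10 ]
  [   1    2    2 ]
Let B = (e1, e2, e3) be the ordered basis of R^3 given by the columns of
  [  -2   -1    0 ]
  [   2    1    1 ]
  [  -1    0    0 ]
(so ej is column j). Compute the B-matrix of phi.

Let P have columns e1, ..., e3. Then [phi]_B = P^(-1) A P.
Here det P = 1, so P^(-1) is integer; computing A P first and then P^(-1)(A P) gives [[0, -1, -2], [3, -1, 2], [3, 1, 3]].

[[0, -1, -2], [3, -1, 2], [3, 1, 3]]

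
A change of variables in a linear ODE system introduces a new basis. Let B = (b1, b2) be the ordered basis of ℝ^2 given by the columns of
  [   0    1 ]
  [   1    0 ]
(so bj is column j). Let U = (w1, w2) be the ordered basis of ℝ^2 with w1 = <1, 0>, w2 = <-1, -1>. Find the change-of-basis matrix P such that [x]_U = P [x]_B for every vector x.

Take x = bj: its B-coordinates are the j-th standard unit vector, so P e_j — column j of P — equals [bj]_U.
b1 = -w1 - w2, giving column 1 = <-1, -1>; repeating for each j gives P = [[-1, 1], [-1, 0]].

[[-1, 1], [-1, 0]]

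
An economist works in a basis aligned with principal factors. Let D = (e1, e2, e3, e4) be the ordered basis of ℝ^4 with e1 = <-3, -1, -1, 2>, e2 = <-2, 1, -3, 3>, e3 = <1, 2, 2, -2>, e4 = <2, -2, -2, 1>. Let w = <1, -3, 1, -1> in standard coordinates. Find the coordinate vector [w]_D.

Write w = c_1 e1 + ... + c_4 e4 and solve for the c_i.
Gaussian elimination on [M | w] yields c = (0, -1, -1, 0).
Check: 0·e1 - e2 - e3 + 0·e4 = <1, -3, 1, -1>.

<0, -1, -1, 0>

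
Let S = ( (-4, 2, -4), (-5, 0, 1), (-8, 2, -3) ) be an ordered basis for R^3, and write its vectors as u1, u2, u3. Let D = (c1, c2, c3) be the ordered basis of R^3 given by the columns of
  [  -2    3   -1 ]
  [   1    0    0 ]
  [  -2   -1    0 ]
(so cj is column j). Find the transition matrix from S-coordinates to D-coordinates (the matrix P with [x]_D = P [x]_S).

Column j of P is [uj]_D, since P maps S-coordinates to D-coordinates.
Expressing u1 in D: u1 = 2c1 + 0·c2 + 0·c3, so column 1 of P is (2, 0, 0).
Doing the same for each uj gives P = [[2, 0, 2], [0, -1, -1], [0, 2, 1]].

[[2, 0, 2], [0, -1, -1], [0, 2, 1]]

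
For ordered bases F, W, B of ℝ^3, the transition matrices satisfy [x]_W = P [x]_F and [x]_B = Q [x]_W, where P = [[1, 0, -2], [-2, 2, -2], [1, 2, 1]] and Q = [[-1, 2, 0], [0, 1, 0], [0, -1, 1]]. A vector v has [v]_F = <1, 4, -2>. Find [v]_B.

Composing the changes, [v]_B = Q P [v]_F.
Q P = [[-5, 4, -2], [-2, 2, -2], [3, 0, 3]]; applying this to <1, 4, -2> gives <15, 10, -3>.

<15, 10, -3>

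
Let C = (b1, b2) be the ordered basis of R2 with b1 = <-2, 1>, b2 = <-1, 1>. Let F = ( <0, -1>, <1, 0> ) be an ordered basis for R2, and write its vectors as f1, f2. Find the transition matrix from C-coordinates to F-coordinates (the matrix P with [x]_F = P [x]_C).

Column j of P is [bj]_F, since P maps C-coordinates to F-coordinates.
Expressing b1 in F: b1 = -f1 - 2f2, so column 1 of P is <-1, -2>.
Doing the same for each bj gives P = [[-1, -1], [-2, -1]].

[[-1, -1], [-2, -1]]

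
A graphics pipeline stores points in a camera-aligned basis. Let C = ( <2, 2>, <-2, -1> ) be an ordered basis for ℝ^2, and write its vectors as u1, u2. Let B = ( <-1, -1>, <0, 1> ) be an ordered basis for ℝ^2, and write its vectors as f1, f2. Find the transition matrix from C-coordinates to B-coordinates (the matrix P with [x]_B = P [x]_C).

Let M have columns uj and N have columns fj. Then for every x, N [x]_B = x = M [x]_C, so P = N^(-1) M.
Since det N = -1, N^(-1) has integer entries; multiplying gives P = [[-2, 2], [0, 1]].

[[-2, 2], [0, 1]]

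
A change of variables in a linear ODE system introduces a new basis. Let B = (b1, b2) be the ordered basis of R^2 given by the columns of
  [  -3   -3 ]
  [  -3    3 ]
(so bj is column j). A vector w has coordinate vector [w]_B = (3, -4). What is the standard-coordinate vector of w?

(3, -21)

w = M [w]_B, where M has columns b1, b2.
Carrying out the matrix-vector product, w = (3, -21).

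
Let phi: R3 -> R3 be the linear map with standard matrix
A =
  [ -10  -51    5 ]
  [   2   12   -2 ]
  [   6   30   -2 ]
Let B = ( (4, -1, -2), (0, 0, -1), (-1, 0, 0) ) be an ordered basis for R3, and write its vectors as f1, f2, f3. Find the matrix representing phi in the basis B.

With P the matrix whose columns are f1, ..., f3, [phi]_B = P^(-1) A P.
Column by column: phi(f1) = A f1 = (1, 0, -2); its B-coordinates (0, 2, -1) give column 1.
Continuing for each basis vector yields [phi]_B = [[0, -2, 2], [2, 2, 2], [-1, -3, -2]].

[[0, -2, 2], [2, 2, 2], [-1, -3, -2]]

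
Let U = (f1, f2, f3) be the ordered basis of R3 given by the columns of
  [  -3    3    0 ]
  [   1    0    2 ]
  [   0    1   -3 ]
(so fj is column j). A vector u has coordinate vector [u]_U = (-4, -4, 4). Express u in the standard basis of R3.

(0, 4, -16)

By definition u = -4f1 - 4f2 + 4f3.
Summing componentwise gives (0, 4, -16).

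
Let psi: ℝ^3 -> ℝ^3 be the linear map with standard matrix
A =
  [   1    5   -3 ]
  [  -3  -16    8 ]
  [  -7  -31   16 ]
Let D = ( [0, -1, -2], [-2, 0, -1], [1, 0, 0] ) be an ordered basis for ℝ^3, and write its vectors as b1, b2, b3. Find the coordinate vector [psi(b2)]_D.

[2, -2, -3]

Column 2 of [psi]_D is the D-coordinate vector of psi(b2).
In standard coordinates psi(b2) = A b2 = [1, -2, -2].
Converting to D: [1, -2, -2] = 2b1 - 2b2 - 3b3, so the coordinate vector is [2, -2, -3].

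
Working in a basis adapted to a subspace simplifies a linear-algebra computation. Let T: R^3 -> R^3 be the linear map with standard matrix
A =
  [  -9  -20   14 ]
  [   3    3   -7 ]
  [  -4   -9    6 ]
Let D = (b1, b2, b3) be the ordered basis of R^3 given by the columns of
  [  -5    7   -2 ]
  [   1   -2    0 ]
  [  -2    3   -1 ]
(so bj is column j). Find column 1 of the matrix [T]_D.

<0, -1, -2>

Compute T(b1) = A b1 = <-3, 2, -1> in standard coordinates.
Then write this in D-coordinates: solve for y in y_1 b1 + ... + y_3 b3 = <-3, 2, -1>.
This gives y = <0, -1, -2>, which is column 1 of [T]_D.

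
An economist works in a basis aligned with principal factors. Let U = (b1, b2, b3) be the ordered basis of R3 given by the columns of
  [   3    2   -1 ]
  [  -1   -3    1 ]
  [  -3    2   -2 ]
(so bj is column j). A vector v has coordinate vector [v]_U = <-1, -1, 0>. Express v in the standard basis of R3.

By definition v = -b1 - b2 + 0·b3.
Summing componentwise gives <-5, 4, 1>.

<-5, 4, 1>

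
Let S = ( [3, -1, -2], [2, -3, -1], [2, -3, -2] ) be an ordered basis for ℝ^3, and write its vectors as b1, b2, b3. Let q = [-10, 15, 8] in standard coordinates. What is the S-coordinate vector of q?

[0, -2, -3]

[q]_S is the unique c with M c = q, where M has columns b1, ..., b3.
Gaussian elimination on [M | q] yields c = (0, -2, -3).
Check: 0·b1 - 2b2 - 3b3 = [-10, 15, 8].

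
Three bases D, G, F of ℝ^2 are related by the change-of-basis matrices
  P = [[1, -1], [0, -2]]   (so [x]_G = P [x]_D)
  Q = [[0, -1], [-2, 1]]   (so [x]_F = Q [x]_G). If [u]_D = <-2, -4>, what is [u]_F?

Apply P to get G-coordinates <2, 8>, then Q to get F-coordinates.
The result is [u]_F = <-8, 4>.

<-8, 4>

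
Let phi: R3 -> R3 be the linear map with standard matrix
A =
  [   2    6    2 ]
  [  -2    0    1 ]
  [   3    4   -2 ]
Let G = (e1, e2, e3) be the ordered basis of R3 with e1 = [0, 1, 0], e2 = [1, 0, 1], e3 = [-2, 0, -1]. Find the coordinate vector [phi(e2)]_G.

Column 2 of [phi]_G is the G-coordinate vector of phi(e2).
In standard coordinates phi(e2) = A e2 = [4, -1, 1].
Converting to G: [4, -1, 1] = -e1 - 2e2 - 3e3, so the coordinate vector is [-1, -2, -3].

[-1, -2, -3]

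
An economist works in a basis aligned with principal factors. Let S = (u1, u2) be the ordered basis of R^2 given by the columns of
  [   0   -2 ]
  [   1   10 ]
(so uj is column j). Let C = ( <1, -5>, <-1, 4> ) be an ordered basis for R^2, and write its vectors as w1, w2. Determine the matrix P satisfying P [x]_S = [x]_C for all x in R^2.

Let M have columns uj and N have columns wj. Then for every x, N [x]_C = x = M [x]_S, so P = N^(-1) M.
Since det N = -1, N^(-1) has integer entries; multiplying gives P = [[-1, -2], [-1, 0]].

[[-1, -2], [-1, 0]]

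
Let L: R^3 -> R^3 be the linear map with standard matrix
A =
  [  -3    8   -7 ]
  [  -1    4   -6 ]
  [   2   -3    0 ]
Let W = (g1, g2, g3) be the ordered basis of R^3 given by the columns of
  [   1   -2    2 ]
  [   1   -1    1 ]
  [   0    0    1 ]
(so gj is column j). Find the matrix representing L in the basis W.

Let P have columns g1, ..., g3. Then [L]_W = P^(-1) A P.
Here det P = 1, so P^(-1) is integer; computing A P first and then P^(-1)(A P) gives [[1, -2, -3], [-3, -1, 2], [-1, -1, 1]].

[[1, -2, -3], [-3, -1, 2], [-1, -1, 1]]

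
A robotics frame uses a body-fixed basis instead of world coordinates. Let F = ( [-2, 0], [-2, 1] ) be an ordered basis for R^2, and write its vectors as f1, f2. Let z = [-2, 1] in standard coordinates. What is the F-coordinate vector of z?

Write z = c_1 f1 + c_2 f2 and solve for the c_i.
System: -2c_1 - 2c_2 = -2, 0c_1 + c_2 = 1; solving gives c_1 = 0, c_2 = 1.
Check: 0·f1 + f2 = [-2, 1].

[0, 1]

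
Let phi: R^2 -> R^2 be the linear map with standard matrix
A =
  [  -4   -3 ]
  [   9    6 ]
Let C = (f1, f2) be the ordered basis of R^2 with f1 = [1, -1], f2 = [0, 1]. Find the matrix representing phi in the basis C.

[[-1, -3], [2, 3]]

The j-th column of [phi]_C is [phi(fj)]_C.
phi(f1) = A f1 = [-1, 3] = -f1 + 2f2, so column 1 is [-1, 2].
Repeating for f2 and assembling the columns gives [[-1, -3], [2, 3]].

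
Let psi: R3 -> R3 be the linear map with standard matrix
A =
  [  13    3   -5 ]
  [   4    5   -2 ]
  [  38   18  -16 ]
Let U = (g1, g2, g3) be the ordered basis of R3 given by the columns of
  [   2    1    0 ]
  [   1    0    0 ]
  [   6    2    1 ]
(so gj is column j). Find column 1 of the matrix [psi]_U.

(1, -3, -2)

Compute psi(g1) = A g1 = (-1, 1, -2) in standard coordinates.
Then write this in U-coordinates: solve for y in y_1 g1 + ... + y_3 g3 = (-1, 1, -2).
This gives y = (1, -3, -2), which is column 1 of [psi]_U.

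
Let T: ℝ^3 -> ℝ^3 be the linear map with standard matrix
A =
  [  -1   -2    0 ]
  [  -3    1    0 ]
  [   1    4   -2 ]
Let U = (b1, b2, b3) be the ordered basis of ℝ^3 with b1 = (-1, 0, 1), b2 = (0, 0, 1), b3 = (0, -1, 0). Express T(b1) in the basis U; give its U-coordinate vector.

(-1, -2, -3)

Compute T(b1) = A b1 = (1, 3, -3) in standard coordinates.
Then write this in U-coordinates: solve for y in y_1 b1 + ... + y_3 b3 = (1, 3, -3).
This gives y = (-1, -2, -3), which is column 1 of [T]_U.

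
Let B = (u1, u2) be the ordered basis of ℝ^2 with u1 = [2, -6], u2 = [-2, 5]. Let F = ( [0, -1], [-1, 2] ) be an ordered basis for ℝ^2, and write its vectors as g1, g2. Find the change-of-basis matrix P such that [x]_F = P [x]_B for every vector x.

Let M have columns uj and N have columns gj. Then for every x, N [x]_F = x = M [x]_B, so P = N^(-1) M.
Since det N = -1, N^(-1) has integer entries; multiplying gives P = [[2, -1], [-2, 2]].

[[2, -1], [-2, 2]]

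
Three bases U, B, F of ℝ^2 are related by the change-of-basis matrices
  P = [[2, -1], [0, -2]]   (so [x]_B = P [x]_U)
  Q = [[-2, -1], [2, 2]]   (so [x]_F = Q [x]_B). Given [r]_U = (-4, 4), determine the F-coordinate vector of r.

(32, -40)

Apply P to get B-coordinates (-12, -8), then Q to get F-coordinates.
The result is [r]_F = (32, -40).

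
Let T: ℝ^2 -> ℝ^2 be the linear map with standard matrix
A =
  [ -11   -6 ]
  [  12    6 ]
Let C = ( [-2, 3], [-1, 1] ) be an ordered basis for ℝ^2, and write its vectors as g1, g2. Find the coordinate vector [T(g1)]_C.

Compute T(g1) = A g1 = [4, -6] in standard coordinates.
Then write this in C-coordinates: solve for y in y_1 g1 + y_2 g2 = [4, -6].
This gives y = [-2, 0], which is column 1 of [T]_C.

[-2, 0]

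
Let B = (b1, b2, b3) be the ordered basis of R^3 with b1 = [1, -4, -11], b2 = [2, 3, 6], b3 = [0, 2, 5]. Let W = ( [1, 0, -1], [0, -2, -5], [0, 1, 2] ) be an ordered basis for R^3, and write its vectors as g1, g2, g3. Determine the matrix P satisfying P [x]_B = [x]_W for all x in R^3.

[[1, 2, 0], [2, -2, -1], [0, -1, 0]]

Column j of P is [bj]_W, since P maps B-coordinates to W-coordinates.
Expressing b1 in W: b1 = g1 + 2g2 + 0·g3, so column 1 of P is [1, 2, 0].
Doing the same for each bj gives P = [[1, 2, 0], [2, -2, -1], [0, -1, 0]].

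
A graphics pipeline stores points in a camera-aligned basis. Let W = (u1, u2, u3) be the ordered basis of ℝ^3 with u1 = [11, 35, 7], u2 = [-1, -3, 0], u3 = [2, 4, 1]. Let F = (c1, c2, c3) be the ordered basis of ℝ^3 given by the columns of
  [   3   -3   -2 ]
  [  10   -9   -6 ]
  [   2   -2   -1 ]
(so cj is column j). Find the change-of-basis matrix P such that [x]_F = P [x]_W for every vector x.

[[2, 0, -2], [-1, -1, -2], [-1, 2, -1]]

Column j of P is [uj]_F, since P maps W-coordinates to F-coordinates.
Expressing u1 in F: u1 = 2c1 - c2 - c3, so column 1 of P is [2, -1, -1].
Doing the same for each uj gives P = [[2, 0, -2], [-1, -1, -2], [-1, 2, -1]].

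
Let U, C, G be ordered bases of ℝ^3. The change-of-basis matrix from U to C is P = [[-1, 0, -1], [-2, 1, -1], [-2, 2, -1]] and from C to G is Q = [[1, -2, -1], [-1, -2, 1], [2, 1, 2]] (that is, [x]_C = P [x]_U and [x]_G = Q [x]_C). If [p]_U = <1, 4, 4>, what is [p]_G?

<-3, 11, -8>

First [p]_C = P [p]_U = <-5, -2, 2>.
Then [p]_G = Q [p]_C = <-3, 11, -8>.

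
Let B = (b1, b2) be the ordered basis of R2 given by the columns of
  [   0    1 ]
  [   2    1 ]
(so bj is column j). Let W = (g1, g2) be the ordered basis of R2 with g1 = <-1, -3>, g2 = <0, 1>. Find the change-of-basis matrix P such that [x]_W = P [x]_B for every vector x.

[[0, -1], [2, -2]]

Column j of P is [bj]_W, since P maps B-coordinates to W-coordinates.
Expressing b1 in W: b1 = 0·g1 + 2g2, so column 1 of P is <0, 2>.
Doing the same for each bj gives P = [[0, -1], [2, -2]].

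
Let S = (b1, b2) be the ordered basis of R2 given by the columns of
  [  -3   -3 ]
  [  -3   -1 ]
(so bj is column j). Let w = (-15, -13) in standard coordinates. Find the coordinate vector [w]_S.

[w]_S is the unique c with M c = w, where M has columns b1, b2.
System: -3c_1 - 3c_2 = -15, -3c_1 - c_2 = -13; solving gives c_1 = 4, c_2 = 1.
Check: 4b1 + b2 = (-15, -13).

(4, 1)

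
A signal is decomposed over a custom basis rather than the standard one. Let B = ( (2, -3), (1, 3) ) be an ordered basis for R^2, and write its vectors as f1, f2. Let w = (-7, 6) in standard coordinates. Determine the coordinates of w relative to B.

[w]_B is the unique c with M c = w, where M has columns f1, f2.
System: 2c_1 + c_2 = -7, -3c_1 + 3c_2 = 6; solving gives c_1 = -3, c_2 = -1.
Check: -3f1 - f2 = (-7, 6).

(-3, -1)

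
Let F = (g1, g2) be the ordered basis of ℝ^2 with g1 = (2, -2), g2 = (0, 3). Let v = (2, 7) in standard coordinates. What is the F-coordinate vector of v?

Write v = c_1 g1 + c_2 g2 and solve for the c_i.
System: 2c_1 + 0c_2 = 2, -2c_1 + 3c_2 = 7; solving gives c_1 = 1, c_2 = 3.
Check: g1 + 3g2 = (2, 7).

(1, 3)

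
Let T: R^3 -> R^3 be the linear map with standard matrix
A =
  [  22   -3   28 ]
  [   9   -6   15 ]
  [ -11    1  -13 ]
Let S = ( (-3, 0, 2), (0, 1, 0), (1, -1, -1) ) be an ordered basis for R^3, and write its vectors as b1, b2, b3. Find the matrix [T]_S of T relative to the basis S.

Let P have columns b1, ..., b3. Then [T]_S = P^(-1) A P.
Here det P = 1, so P^(-1) is integer; computing A P first and then P^(-1)(A P) gives [[3, 2, 2], [2, -3, 3], [-1, 3, 3]].

[[3, 2, 2], [2, -3, 3], [-1, 3, 3]]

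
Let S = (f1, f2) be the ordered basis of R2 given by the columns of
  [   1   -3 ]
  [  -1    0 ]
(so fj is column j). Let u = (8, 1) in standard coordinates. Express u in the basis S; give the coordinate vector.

(-1, -3)

[u]_S is the unique c with M c = u, where M has columns f1, f2.
System: c_1 - 3c_2 = 8, -c_1 + 0c_2 = 1; solving gives c_1 = -1, c_2 = -3.
Check: -f1 - 3f2 = (8, 1).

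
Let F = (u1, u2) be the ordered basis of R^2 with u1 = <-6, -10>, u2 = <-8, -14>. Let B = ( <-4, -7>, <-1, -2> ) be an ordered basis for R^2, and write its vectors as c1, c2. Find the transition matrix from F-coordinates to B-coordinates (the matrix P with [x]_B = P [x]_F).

Take x = uj: its F-coordinates are the j-th standard unit vector, so P e_j — column j of P — equals [uj]_B.
u1 = 2c1 - 2c2, giving column 1 = <2, -2>; repeating for each j gives P = [[2, 2], [-2, 0]].

[[2, 2], [-2, 0]]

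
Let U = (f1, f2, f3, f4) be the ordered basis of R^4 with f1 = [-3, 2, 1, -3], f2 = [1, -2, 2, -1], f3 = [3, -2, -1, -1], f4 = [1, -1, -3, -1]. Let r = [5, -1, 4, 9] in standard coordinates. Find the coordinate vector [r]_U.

[-2, -1, 1, -3]

Write r = c_1 f1 + ... + c_4 f4 and solve for the c_i.
Row-reducing the augmented matrix [M | r] gives c = (-2, -1, 1, -3).
Check: -2f1 - f2 + f3 - 3f4 = [5, -1, 4, 9].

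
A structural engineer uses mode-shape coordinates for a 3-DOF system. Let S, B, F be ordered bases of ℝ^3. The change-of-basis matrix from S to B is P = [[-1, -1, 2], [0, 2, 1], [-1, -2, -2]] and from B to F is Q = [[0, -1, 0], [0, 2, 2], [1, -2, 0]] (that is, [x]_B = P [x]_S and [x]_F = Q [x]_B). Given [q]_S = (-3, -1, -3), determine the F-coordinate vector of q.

First [q]_B = P [q]_S = (-2, -5, 11).
Then [q]_F = Q [q]_B = (5, 12, 8).

(5, 12, 8)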